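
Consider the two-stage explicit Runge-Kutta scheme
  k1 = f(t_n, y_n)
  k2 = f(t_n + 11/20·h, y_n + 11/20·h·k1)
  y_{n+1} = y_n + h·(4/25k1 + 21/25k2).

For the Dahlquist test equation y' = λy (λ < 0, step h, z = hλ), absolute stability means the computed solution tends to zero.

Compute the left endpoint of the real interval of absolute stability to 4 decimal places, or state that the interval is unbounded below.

On y'=λy, z=hλ:
  k1=λy_n ⇒ h·k1=z·y_n;  k2=λ(1+11/20z)y_n ⇒ h·k2=z(1+11/20z)y_n
  y_{n+1}/y_n = 1 + 4/25z + 21/25z(1+11/20z) = 1 + z + 231/500z²
  ⇒ R(z) = 1 + z + 231/500z².

Solve |R(x)|<1 on ℝ⁻.
x=-0.55: |R|=0.5898
R=1: x+231/500x²=0 ⇒ x=−500/231=-2.1645; min R=1−1/(4·231/500)=0.4589>−1
Confirm numerically:
  x=-1.864: |R|=0.74122 <1
  x=-1.790: |R|=0.69029 <1
  x=-0.886: |R|=0.47667 <1
  x=-2.645: |R|=1.58716 >1
  x=-2.512: |R|=1.40329 >1
Interval (-2.1645, 0).

z* = -2.1645.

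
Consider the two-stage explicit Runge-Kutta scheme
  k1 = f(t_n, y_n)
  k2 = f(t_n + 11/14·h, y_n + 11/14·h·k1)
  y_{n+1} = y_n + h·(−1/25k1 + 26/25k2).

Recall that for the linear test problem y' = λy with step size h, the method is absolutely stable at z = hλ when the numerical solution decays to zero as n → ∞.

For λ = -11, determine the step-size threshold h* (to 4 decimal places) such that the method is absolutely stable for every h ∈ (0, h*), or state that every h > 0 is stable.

(-1.2238,0); λ=-11 ⇒ h* = (175/143)/11 = 0.1113.

Test eqn y'=λy, z=hλ:
  k1=λy_n ⇒ h·k1=z·y_n;  k2=λ(1+11/14z)y_n ⇒ h·k2=z(1+11/14z)y_n
  y_{n+1}/y_n = 1 − 1/25z + 26/25z(1+11/14z) = 1 + z + 143/175z²
  Hence R(z) = 1 + z + 143/175z².

Solve |R(x)|<1 on ℝ⁻.
x=-0.69: |R|=0.6990
R=1: x+143/175x²=0 ⇒ x=−175/143=-1.2238; min R=1−1/(4·143/175)=0.6941>−1
Confirm numerically:
  x=-0.718: |R|=0.70326 <1
  x=-0.682: |R|=0.69807 <1
  x=-0.670: |R|=0.69682 <1
  x=-1.719: |R|=1.69563 >1
  x=-1.682: |R|=1.62980 >1
So |R|<1 on (-1.2238, 0).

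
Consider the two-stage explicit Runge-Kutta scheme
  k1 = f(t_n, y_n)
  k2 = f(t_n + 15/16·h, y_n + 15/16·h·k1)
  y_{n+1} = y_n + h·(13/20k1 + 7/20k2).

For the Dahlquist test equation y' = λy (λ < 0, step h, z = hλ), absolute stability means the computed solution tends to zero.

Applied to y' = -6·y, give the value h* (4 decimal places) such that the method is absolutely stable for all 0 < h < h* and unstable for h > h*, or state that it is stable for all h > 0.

(-3.0476,0); λ=-6 ⇒ h* = (64/21)/6 = 0.5079.

On y'=λy, z=hλ:
  k1=λy_n ⇒ h·k1=z·y_n;  k2=λ(1+15/16z)y_n ⇒ h·k2=z(1+15/16z)y_n
  y_{n+1}/y_n = 1 + 13/20z + 7/20z(1+15/16z) = 1 + z + 21/64z²
  Hence R(z) = 1 + z + 21/64z².

Boundary: |R(x)|=1, x<0.
x=-0.86: |R|=0.3827
R=1: x+21/64x²=0 ⇒ x=−64/21=-3.0476; min R=1−1/(4·21/64)=0.2381>−1
Confirm numerically:
  x=-2.359: |R|=0.46698 <1
  x=-2.352: |R|=0.46316 <1
  x=-1.631: |R|=0.24187 <1
  x=-3.615: |R|=1.67301 >1
  x=-3.437: |R|=1.43913 >1
Interval (-3.0476, 0).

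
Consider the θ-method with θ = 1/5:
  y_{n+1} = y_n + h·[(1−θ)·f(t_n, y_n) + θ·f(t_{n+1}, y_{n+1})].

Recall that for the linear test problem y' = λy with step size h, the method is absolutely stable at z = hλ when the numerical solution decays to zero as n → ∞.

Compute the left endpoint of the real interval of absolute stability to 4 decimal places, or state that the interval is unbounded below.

left endpoint -3.3333.

Test eqn y'=λy, z=hλ:
  y_{n+1} = y_n + z·[4/5·y_n + 1/5·y_{n+1}] ⇒ (1 − 1/5z)y_{n+1} = (1 + 4/5z)y_n
  R(z) = (1 + 4/5z)/(1 − 1/5z).

Find x<0 with |R(x)|<1.
x=-0.52: |R|=0.5290
R=−1: 1+4/5x = −1+1/5x ⇒ -3/5x=2 ⇒ x=2/(-3/5)=-3.3333
Confirm numerically:
  x=-3.180: |R|=0.94377 <1
  x=-2.960: |R|=0.85930 <1
  x=-1.672: |R|=0.25300 <1
  x=-3.888: |R|=1.18722 >1
  x=-3.454: |R|=1.04282 >1
Stable set (-3.3333, 0).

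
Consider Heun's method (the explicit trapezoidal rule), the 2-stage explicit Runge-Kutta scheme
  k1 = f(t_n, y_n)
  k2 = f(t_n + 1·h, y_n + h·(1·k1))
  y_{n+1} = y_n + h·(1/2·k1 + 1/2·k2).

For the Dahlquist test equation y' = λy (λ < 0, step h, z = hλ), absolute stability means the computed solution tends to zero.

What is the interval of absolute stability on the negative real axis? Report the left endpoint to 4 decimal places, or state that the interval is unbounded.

On y'=λy, z=hλ:
  order 2, 2-stage ⇒ R(z)=1+z+z^2/2
  (e.g. R(-1.5)=0.62500, |R|=0.62500)

Find x<0 with |R(x)|<1.
x=-1.5: |R|=0.6250
|R(-2.25)|=1.2812 |R(-1.38)|=0.5722 |R(-1.21)|=0.5221
Bisect:
  x_lo=-2.5095 |R|=1.6393  x_hi=-0.1368 |R|=0.8725
  mid=-1.32317 |R|=0.55222 →hi
  mid=-1.91635 |R|=0.91985 →hi
  mid=-2.21295 |R|=1.23562 →lo
  mid=-2.06465 |R|=1.06674 →lo
  mid=-1.99050 |R|=0.99055 →hi
  mid=-2.02758 |R|=1.02796 →lo
  mid=-2.00904 |R|=1.00908 →lo
  mid=-1.99977 |R|=0.99977 →hi
  ...
  [-2.00006,-1.99992] ⇒ x*=-2.0000
Stable set (-2.0000, 0).

z∈(-2.0000,0).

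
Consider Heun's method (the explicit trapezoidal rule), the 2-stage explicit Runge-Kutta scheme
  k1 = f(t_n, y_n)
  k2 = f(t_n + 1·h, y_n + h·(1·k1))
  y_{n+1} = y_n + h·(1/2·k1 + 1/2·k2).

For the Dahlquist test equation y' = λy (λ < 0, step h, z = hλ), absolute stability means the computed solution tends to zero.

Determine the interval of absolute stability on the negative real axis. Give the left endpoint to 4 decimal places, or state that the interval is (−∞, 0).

Test eqn y'=λy, z=hλ:
  order 2, 2-stage ⇒ R(z)=1+z+z^2/2
  (e.g. R(-1.04)=0.50080, |R|=0.50080)

Find x<0 with |R(x)|<1.
x=-1.04: |R|=0.5008
|R(-2.14)|=1.1498 |R(-1.98)|=0.9802 |R(-1.39)|=0.5760
Bisect:
  x_lo=-2.6488 |R|=1.8593  x_hi=-0.2967 |R|=0.7473
  mid=-1.47278 |R|=0.61176 →hi
  mid=-2.06080 |R|=1.06265 →lo
  mid=-1.76679 |R|=0.79399 →hi
  mid=-1.91380 |R|=0.91751 →hi
  mid=-1.98730 |R|=0.98738 →hi
  mid=-2.02405 |R|=1.02434 →lo
  mid=-2.00568 |R|=1.00569 →lo
  mid=-1.99649 |R|=0.99650 →hi
  ...
  [-2.00008,-1.99993] ⇒ x*=-2.0000
Stable set (-2.0000, 0).

(-2.0000, 0).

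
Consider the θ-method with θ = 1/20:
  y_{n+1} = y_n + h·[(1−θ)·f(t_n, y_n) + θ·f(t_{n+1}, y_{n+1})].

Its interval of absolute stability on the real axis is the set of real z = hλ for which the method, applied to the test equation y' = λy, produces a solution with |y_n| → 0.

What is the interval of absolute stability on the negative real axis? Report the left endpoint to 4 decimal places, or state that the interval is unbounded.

Set f=λy, z=hλ:
  y_{n+1} = y_n + z·[19/20·y_n + 1/20·y_{n+1}] ⇒ (1 − 1/20z)y_{n+1} = (1 + 19/20z)y_n
  R(z) = (1 + 19/20z)/(1 − 1/20z).

Find x<0 with |R(x)|<1.
x=-0.59: |R|=0.4269
R=−1: 1+19/20x = −1+1/20x ⇒ -9/10x=2 ⇒ x=2/(-9/10)=-2.2222
Confirm numerically:
  x=-1.830: |R|=0.67659 <1
  x=-1.439: |R|=0.34241 <1
  x=-1.144: |R|=0.08210 <1
  x=-2.769: |R|=1.43225 >1
  x=-2.758: |R|=1.42376 >1
  x=-2.654: |R|=1.34307 >1
Interval (-2.2222, 0).

z∈(-2.2222,0).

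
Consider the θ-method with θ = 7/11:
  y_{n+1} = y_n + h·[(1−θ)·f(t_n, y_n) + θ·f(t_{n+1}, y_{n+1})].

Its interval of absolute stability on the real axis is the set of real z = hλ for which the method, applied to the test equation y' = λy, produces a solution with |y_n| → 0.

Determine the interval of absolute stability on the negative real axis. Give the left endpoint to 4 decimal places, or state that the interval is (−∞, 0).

interval (−∞, 0).

Set f=λy, z=hλ:
  y_{n+1} = y_n + z·[4/11·y_n + 7/11·y_{n+1}] ⇒ (1 − 7/11z)y_{n+1} = (1 + 4/11z)y_n
  Hence R(z) = (1 + 4/11z)/(1 − 7/11z).

Boundary: |R(x)|=1, x<0.
x=-0.59: |R|=0.5711
x=-2: |R|=0.1200
x=-10: |R|=0.3580
x=-100: |R|=0.5471
θ=7/11≥1/2 ⇒ |1+4/11x|<|1−7/11x| ∀x<0 ⇒ interval (−∞,0).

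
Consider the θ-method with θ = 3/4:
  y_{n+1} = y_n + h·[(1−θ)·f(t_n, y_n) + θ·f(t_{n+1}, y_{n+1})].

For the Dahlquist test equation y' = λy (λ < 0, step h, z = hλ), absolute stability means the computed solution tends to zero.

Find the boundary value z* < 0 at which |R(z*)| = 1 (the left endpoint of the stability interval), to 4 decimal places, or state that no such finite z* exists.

Test eqn y'=λy, z=hλ:
  y_{n+1} = y_n + z·[1/4·y_n + 3/4·y_{n+1}] ⇒ (1 − 3/4z)y_{n+1} = (1 + 1/4z)y_n
  R(z) = (1 + 1/4z)/(1 − 3/4z).

Need |R(x)|<1, x<0.
x=-0.63: |R|=0.5722
x=-2: |R|=0.2000
x=-10: |R|=0.1765
x=-100: |R|=0.3158
θ=3/4≥1/2 ⇒ |1+1/4x|<|1−3/4x| ∀x<0 ⇒ stable on all of ℝ⁻.

(−∞, 0) — no finite endpoint.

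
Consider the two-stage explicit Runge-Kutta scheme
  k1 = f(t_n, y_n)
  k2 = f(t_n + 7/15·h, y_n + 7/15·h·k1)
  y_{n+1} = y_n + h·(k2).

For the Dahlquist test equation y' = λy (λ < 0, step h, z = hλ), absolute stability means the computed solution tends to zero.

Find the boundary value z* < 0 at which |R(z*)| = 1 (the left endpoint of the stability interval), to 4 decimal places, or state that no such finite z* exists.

On y'=λy, z=hλ:
  k1=λy_n ⇒ h·k1=z·y_n;  k2=λ(1+7/15z)y_n ⇒ h·k2=z(1+7/15z)y_n
  y_{n+1}/y_n = 1 + z(1+7/15z) = 1 + z + 7/15z²
  R(z) = 1 + z + 7/15z².

Solve |R(x)|<1 on ℝ⁻.
x=-1.67: |R|=0.6315
R=1: x+7/15x²=0 ⇒ x=−15/7=-2.1429; min R=1−1/(4·7/15)=0.4643>−1
Confirm numerically:
  x=-1.960: |R|=0.83275 <1
  x=-1.949: |R|=0.82368 <1
  x=-1.833: |R|=0.73495 <1
  x=-2.671: |R|=1.65831 >1
  x=-2.388: |R|=1.27319 >1
  x=-2.300: |R|=1.16867 >1
So |R|<1 on (-2.1429, 0).

left endpoint -2.1429.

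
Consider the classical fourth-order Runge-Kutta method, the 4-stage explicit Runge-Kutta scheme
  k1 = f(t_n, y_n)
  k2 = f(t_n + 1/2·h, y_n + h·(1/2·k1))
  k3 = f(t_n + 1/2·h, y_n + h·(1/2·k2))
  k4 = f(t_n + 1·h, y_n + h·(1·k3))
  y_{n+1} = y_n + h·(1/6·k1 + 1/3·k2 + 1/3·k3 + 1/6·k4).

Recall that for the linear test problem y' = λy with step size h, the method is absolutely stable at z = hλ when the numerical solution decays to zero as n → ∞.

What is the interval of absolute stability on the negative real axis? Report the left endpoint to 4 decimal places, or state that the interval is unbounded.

(-2.7853, 0).

With y'=λy (z=hλ):
  order 4, 4-stage ⇒ R(z)=1+z+z^2/2+z^3/6+z^4/24
  (e.g. R(-0.86)=0.42658, |R|=0.42658)

Boundary: |R(x)|=1, x<0.
x=-0.86: |R|=0.4266
|R(-2.41)|=0.5667 |R(-1.72)|=0.2758 |R(-0.52)|=0.5948
Bisect:
  x_lo=-3.4194 |R|=2.4596  x_hi=-0.3765 |R|=0.6863
  mid=-1.89797 |R|=0.30436 →hi
  mid=-2.65870 |R|=0.82532 →hi
  mid=-3.03906 |R|=1.45506 →lo
  mid=-2.84888 |R|=1.10018 →lo
  mid=-2.75379 |R|=0.95353 →hi
  mid=-2.80134 |R|=1.02446 →lo
  mid=-2.77756 |R|=0.98841 →hi
  ...
  [-2.78536,-2.78518] ⇒ x*=-2.7853
Interval (-2.7853, 0).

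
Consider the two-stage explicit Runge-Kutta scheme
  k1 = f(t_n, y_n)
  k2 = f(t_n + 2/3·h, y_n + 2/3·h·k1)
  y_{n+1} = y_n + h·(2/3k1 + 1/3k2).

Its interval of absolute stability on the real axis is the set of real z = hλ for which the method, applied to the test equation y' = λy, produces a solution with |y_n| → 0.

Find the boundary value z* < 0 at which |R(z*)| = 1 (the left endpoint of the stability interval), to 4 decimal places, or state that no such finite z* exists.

Set f=λy, z=hλ:
  k1=λy_n ⇒ h·k1=z·y_n;  k2=λ(1+2/3z)y_n ⇒ h·k2=z(1+2/3z)y_n
  y_{n+1}/y_n = 1 + 2/3z + 1/3z(1+2/3z) = 1 + z + 2/9z²
  Hence R(z) = 1 + z + 2/9z².

Solve |R(x)|<1 on ℝ⁻.
x=-0.73: |R|=0.3884
R=1: x+2/9x²=0 ⇒ x=−9/2=-4.5000; min R=1−1/(4·2/9)=-0.1250>−1
Confirm numerically:
  x=-4.398: |R|=0.90031 <1
  x=-2.948: |R|=0.01673 <1
  x=-2.612: |R|=0.09588 <1
  x=-2.025: |R|=0.11375 <1
  x=-4.652: |R|=1.15713 >1
  x=-4.562: |R|=1.06285 >1
Interval (-4.5000, 0).

z* = -4.5000.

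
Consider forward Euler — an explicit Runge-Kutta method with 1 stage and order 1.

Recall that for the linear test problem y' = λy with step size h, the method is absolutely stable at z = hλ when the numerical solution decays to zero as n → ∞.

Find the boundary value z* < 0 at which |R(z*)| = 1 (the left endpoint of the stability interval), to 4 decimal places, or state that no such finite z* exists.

left endpoint -2.0000.

Test eqn y'=λy, z=hλ:
  order 1, 1-stage ⇒ R(z)=1+z
  (e.g. R(-0.37)=0.63000, |R|=0.63000)

Boundary: |R(x)|=1, x<0.
x=-0.37: |R|=0.6300
|R(-2.05)|=1.0500 |R(-1.16)|=0.1600 |R(-0.81)|=0.1900
Bisect:
  x_lo=-2.4406 |R|=1.4406  x_hi=-0.2736 |R|=0.7264
  mid=-1.35709 |R|=0.35709 →hi
  mid=-1.89884 |R|=0.89884 →hi
  mid=-2.16972 |R|=1.16972 →lo
  mid=-2.03428 |R|=1.03428 →lo
  mid=-1.96656 |R|=0.96656 →hi
  mid=-2.00042 |R|=1.00042 →lo
  mid=-1.98349 |R|=0.98349 →hi
  mid=-1.99195 |R|=0.99195 →hi
  ...
  [-2.00002,-1.99989] ⇒ x*=-2.0000
Stable set (-2.0000, 0).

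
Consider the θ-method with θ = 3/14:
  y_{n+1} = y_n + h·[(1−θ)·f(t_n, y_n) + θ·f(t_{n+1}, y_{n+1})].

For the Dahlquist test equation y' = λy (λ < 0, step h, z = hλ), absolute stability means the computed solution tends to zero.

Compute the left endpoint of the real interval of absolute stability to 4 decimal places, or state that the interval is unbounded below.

Test eqn y'=λy, z=hλ:
  y_{n+1} = y_n + z·[11/14·y_n + 3/14·y_{n+1}] ⇒ (1 − 3/14z)y_{n+1} = (1 + 11/14z)y_n
  ⇒ R(z) = (1 + 11/14z)/(1 − 3/14z).

Find x<0 with |R(x)|<1.
x=-0.83: |R|=0.2953
R=−1: 1+11/14x = −1+3/14x ⇒ -4/7x=2 ⇒ x=2/(-4/7)=-3.5000
Confirm numerically:
  x=-2.658: |R|=0.69346 <1
  x=-2.335: |R|=0.55630 <1
  x=-2.295: |R|=0.53842 <1
  x=-3.804: |R|=1.09570 >1
  x=-3.741: |R|=1.07644 >1
So |R|<1 on (-3.5000, 0).

z* = -3.5000.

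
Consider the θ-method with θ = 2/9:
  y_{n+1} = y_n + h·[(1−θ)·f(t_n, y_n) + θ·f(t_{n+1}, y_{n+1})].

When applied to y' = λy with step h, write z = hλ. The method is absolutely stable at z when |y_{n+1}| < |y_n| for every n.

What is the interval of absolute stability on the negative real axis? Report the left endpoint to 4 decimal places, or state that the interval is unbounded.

With y'=λy (z=hλ):
  y_{n+1} = y_n + z·[7/9·y_n + 2/9·y_{n+1}] ⇒ (1 − 2/9z)y_{n+1} = (1 + 7/9z)y_n
  ⇒ R(z) = (1 + 7/9z)/(1 − 2/9z).

Find x<0 with |R(x)|<1.
x=-0.97: |R|=0.2020
R=−1: 1+7/9x = −1+2/9x ⇒ -5/9x=2 ⇒ x=2/(-5/9)=-3.6000
Confirm numerically:
  x=-3.426: |R|=0.94512 <1
  x=-2.519: |R|=0.61497 <1
  x=-1.696: |R|=0.23176 <1
  x=-1.467: |R|=0.10633 <1
  x=-4.022: |R|=1.12380 >1
  x=-3.937: |R|=1.09986 >1
Stable set (-3.6000, 0).

z∈(-3.6000,0).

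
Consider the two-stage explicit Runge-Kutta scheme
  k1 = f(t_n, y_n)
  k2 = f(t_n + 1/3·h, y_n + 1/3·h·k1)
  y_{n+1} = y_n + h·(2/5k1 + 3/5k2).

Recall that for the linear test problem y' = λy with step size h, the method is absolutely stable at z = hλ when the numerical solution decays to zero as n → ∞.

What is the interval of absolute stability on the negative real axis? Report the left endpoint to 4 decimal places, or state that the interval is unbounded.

(-5.0000, 0).

Set f=λy, z=hλ:
  k1=λy_n ⇒ h·k1=z·y_n;  k2=λ(1+1/3z)y_n ⇒ h·k2=z(1+1/3z)y_n
  y_{n+1}/y_n = 1 + 2/5z + 3/5z(1+1/3z) = 1 + z + 1/5z²
  ⇒ R(z) = 1 + z + 1/5z².

Solve |R(x)|<1 on ℝ⁻.
x=-0.98: |R|=0.2121
R=1: x+1/5x²=0 ⇒ x=−5=-5.0000; min R=1−1/(4·1/5)=-0.2500>−1
Confirm numerically:
  x=-4.841: |R|=0.84606 <1
  x=-2.915: |R|=0.21555 <1
  x=-2.707: |R|=0.24143 <1
  x=-5.421: |R|=1.45645 >1
  x=-5.364: |R|=1.39050 >1
Stable set (-5.0000, 0).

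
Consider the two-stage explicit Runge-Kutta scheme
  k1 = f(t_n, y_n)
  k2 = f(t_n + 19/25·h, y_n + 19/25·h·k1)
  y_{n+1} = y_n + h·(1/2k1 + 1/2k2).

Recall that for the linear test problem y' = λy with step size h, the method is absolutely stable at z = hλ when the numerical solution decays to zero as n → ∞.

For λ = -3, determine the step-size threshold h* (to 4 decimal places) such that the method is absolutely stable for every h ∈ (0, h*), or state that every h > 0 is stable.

With y'=λy (z=hλ):
  k1=λy_n ⇒ h·k1=z·y_n;  k2=λ(1+19/25z)y_n ⇒ h·k2=z(1+19/25z)y_n
  y_{n+1}/y_n = 1 + 1/2z + 1/2z(1+19/25z) = 1 + z + 19/50z²
  so R(z) = 1 + z + 19/50z².

Boundary: |R(x)|=1, x<0.
x=-1.19: |R|=0.3481
R=1: x+19/50x²=0 ⇒ x=−50/19=-2.6316; min R=1−1/(4·19/50)=0.3421>−1
Confirm numerically:
  x=-1.829: |R|=0.44219 <1
  x=-1.807: |R|=0.43379 <1
  x=-1.517: |R|=0.35749 <1
  x=-3.114: |R|=1.57086 >1
  x=-3.109: |R|=1.56403 >1
So |R|<1 on (-2.6316, 0).

(-2.6316,0); λ=-3 ⇒ h* = (50/19)/3 = 0.8772.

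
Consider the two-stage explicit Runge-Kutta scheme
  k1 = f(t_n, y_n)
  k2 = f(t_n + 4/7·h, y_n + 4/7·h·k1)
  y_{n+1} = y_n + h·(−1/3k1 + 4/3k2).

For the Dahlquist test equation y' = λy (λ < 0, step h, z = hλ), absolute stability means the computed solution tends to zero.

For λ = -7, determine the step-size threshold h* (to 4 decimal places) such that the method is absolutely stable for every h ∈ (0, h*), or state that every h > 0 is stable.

(-1.3125,0); λ=-7 ⇒ h* = (21/16)/7 = 0.1875.

On y'=λy, z=hλ:
  k1=λy_n ⇒ h·k1=z·y_n;  k2=λ(1+4/7z)y_n ⇒ h·k2=z(1+4/7z)y_n
  y_{n+1}/y_n = 1 − 1/3z + 4/3z(1+4/7z) = 1 + z + 16/21z²
  ⇒ R(z) = 1 + z + 16/21z².

Need |R(x)|<1, x<0.
x=-0.72: |R|=0.6750
R=1: x+16/21x²=0 ⇒ x=−21/16=-1.3125; min R=1−1/(4·16/21)=0.6719>−1
Confirm numerically:
  x=-1.273: |R|=0.96169 <1
  x=-0.953: |R|=0.73897 <1
  x=-0.786: |R|=0.68470 <1
  x=-0.753: |R|=0.67901 <1
  x=-1.666: |R|=1.44871 >1
Stable set (-1.3125, 0).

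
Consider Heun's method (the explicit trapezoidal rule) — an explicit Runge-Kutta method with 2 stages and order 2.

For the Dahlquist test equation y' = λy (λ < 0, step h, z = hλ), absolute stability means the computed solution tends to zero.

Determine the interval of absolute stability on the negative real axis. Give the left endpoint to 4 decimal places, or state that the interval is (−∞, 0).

On y'=λy, z=hλ:
  order 2, 2-stage ⇒ R(z)=1+z+z^2/2
  (e.g. R(-0.57)=0.59245, |R|=0.59245)

Need |R(x)|<1, x<0.
x=-0.57: |R|=0.5924
|R(-2.33)|=1.3845 |R(-1.87)|=0.8785 |R(-1.77)|=0.7964
Bisect:
  x_lo=-2.6986 |R|=1.9427  x_hi=-0.1442 |R|=0.8662
  mid=-1.42142 |R|=0.58880 →hi
  mid=-2.06002 |R|=1.06182 →lo
  mid=-1.74072 |R|=0.77433 →hi
  mid=-1.90037 |R|=0.90533 →hi
  mid=-1.98020 |R|=0.98039 →hi
  mid=-2.02011 |R|=1.02031 →lo
  mid=-2.00015 |R|=1.00015 →lo
  ...
  [-2.00015,-2.00000] ⇒ x*=-2.0000
Stable set (-2.0000, 0).

z∈(-2.0000,0).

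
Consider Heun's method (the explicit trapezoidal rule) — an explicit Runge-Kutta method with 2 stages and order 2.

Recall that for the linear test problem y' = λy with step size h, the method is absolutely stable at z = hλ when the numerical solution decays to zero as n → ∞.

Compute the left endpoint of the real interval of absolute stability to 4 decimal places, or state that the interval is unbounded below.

z* = -2.0000.

On y'=λy, z=hλ:
  order 2, 2-stage ⇒ R(z)=1+z+z^2/2
  (e.g. R(-0.89)=0.50605, |R|=0.50605)

Boundary: |R(x)|=1, x<0.
x=-0.89: |R|=0.5061
|R(-1.68)|=0.7312 |R(-1.53)|=0.6404 |R(-0.82)|=0.5162
Bisect:
  x_lo=-2.7466 |R|=2.0254  x_hi=-0.3539 |R|=0.7087
  mid=-1.55028 |R|=0.65140 →hi
  mid=-2.14846 |R|=1.15948 →lo
  mid=-1.84937 |R|=0.86071 →hi
  mid=-1.99891 |R|=0.99891 →hi
  mid=-2.07368 |R|=1.07640 →lo
  mid=-2.03630 |R|=1.03696 →lo
  mid=-2.01761 |R|=1.01776 →lo
  mid=-2.00826 |R|=1.00829 →lo
  mid=-2.00359 |R|=1.00359 →lo
  ...
  [-2.00008,-1.99993] ⇒ x*=-2.0000
So |R|<1 on (-2.0000, 0).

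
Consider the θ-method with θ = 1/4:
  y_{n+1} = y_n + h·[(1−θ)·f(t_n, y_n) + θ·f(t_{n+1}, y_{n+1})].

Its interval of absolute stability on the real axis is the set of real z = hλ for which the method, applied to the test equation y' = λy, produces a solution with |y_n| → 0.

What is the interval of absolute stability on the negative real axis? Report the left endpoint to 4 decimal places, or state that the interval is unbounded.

With y'=λy (z=hλ):
  y_{n+1} = y_n + z·[3/4·y_n + 1/4·y_{n+1}] ⇒ (1 − 1/4z)y_{n+1} = (1 + 3/4z)y_n
  R(z) = (1 + 3/4z)/(1 − 1/4z).

Find x<0 with |R(x)|<1.
x=-1.26: |R|=0.0418
R=−1: 1+3/4x = −1+1/4x ⇒ -1/2x=2 ⇒ x=2/(-1/2)=-4.0000
Confirm numerically:
  x=-3.208: |R|=0.78024 <1
  x=-2.065: |R|=0.36191 <1
  x=-1.857: |R|=0.26823 <1
  x=-4.309: |R|=1.07438 >1
  x=-4.283: |R|=1.06833 >1
Stable set (-4.0000, 0).

(-4.0000, 0).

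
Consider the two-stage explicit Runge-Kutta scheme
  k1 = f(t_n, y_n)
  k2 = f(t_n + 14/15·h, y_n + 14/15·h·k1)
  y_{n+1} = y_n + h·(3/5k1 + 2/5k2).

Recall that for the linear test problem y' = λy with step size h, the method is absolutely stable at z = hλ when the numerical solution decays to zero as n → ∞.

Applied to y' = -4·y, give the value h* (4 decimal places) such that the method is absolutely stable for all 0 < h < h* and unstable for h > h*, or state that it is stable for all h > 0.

(-2.6786,0); λ=-4 ⇒ h* = (75/28)/4 = 0.6696.

Test eqn y'=λy, z=hλ:
  k1=λy_n ⇒ h·k1=z·y_n;  k2=λ(1+14/15z)y_n ⇒ h·k2=z(1+14/15z)y_n
  y_{n+1}/y_n = 1 + 3/5z + 2/5z(1+14/15z) = 1 + z + 28/75z²
  so R(z) = 1 + z + 28/75z².

Find x<0 with |R(x)|<1.
x=-0.7: |R|=0.4829
R=1: x+28/75x²=0 ⇒ x=−75/28=-2.6786; min R=1−1/(4·28/75)=0.3304>−1
Confirm numerically:
  x=-2.558: |R|=0.88486 <1
  x=-2.240: |R|=0.63324 <1
  x=-1.179: |R|=0.33995 <1
  x=-2.921: |R|=1.26437 >1
  x=-2.729: |R|=1.05138 >1
Stable set (-2.6786, 0).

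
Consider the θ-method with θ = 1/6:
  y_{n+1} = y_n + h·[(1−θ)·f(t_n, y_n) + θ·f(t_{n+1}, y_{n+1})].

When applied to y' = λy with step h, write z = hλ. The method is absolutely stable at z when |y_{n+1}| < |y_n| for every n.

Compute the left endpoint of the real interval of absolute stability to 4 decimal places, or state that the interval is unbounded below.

z* = -3.0000.

On y'=λy, z=hλ:
  y_{n+1} = y_n + z·[5/6·y_n + 1/6·y_{n+1}] ⇒ (1 − 1/6z)y_{n+1} = (1 + 5/6z)y_n
  Hence R(z) = (1 + 5/6z)/(1 − 1/6z).

Solve |R(x)|<1 on ℝ⁻.
x=-1.65: |R|=0.2941
R=−1: 1+5/6x = −1+1/6x ⇒ -2/3x=2 ⇒ x=2/(-2/3)=-3.0000
Confirm numerically:
  x=-2.536: |R|=0.78257 <1
  x=-2.314: |R|=0.66995 <1
  x=-2.014: |R|=0.50786 <1
  x=-1.780: |R|=0.37275 <1
  x=-3.592: |R|=1.24687 >1
  x=-3.509: |R|=1.21411 >1
Stable set (-3.0000, 0).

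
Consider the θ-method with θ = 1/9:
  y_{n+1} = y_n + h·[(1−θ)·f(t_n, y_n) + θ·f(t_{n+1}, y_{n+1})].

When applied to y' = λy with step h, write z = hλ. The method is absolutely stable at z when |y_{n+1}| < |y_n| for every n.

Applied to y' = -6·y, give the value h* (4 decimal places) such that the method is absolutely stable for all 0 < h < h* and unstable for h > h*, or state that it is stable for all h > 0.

Set f=λy, z=hλ:
  y_{n+1} = y_n + z·[8/9·y_n + 1/9·y_{n+1}] ⇒ (1 − 1/9z)y_{n+1} = (1 + 8/9z)y_n
  so R(z) = (1 + 8/9z)/(1 − 1/9z).

Need |R(x)|<1, x<0.
x=-1.54: |R|=0.3150
R=−1: 1+8/9x = −1+1/9x ⇒ -7/9x=2 ⇒ x=2/(-7/9)=-2.5714
Confirm numerically:
  x=-2.508: |R|=0.96142 <1
  x=-1.550: |R|=0.32227 <1
  x=-1.489: |R|=0.27762 <1
  x=-3.153: |R|=1.33498 >1
  x=-2.782: |R|=1.12511 >1
  x=-2.634: |R|=1.03765 >1
Stable set (-2.5714, 0).

(-2.5714,0); λ=-6 ⇒ h* = (18/7)/6 = 0.4286.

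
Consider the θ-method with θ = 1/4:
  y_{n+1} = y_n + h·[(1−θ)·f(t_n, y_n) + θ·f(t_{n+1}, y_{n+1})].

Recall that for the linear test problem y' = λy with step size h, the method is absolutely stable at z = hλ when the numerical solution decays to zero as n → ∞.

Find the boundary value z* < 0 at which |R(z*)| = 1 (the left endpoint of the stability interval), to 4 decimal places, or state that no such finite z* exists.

Test eqn y'=λy, z=hλ:
  y_{n+1} = y_n + z·[3/4·y_n + 1/4·y_{n+1}] ⇒ (1 − 1/4z)y_{n+1} = (1 + 3/4z)y_n
  R(z) = (1 + 3/4z)/(1 − 1/4z).

Boundary: |R(x)|=1, x<0.
x=-1.15: |R|=0.1068
R=−1: 1+3/4x = −1+1/4x ⇒ -1/2x=2 ⇒ x=2/(-1/2)=-4.0000
Confirm numerically:
  x=-3.289: |R|=0.80491 <1
  x=-2.577: |R|=0.56728 <1
  x=-2.384: |R|=0.49373 <1
  x=-4.191: |R|=1.04664 >1
  x=-4.179: |R|=1.04377 >1
Stable set (-4.0000, 0).

left endpoint -4.0000.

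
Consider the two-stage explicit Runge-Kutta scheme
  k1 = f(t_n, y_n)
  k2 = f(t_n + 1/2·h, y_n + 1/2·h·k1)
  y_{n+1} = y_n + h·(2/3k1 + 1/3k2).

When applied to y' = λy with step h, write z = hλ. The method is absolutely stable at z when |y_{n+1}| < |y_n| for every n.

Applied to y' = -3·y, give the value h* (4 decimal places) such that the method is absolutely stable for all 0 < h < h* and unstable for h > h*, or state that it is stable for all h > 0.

With y'=λy (z=hλ):
  k1=λy_n ⇒ h·k1=z·y_n;  k2=λ(1+1/2z)y_n ⇒ h·k2=z(1+1/2z)y_n
  y_{n+1}/y_n = 1 + 2/3z + 1/3z(1+1/2z) = 1 + z + 1/6z²
  ⇒ R(z) = 1 + z + 1/6z².

Need |R(x)|<1, x<0.
x=-0.66: |R|=0.4126
R=1: x+1/6x²=0 ⇒ x=−6=-6.0000; min R=1−1/(4·1/6)=-0.5000>−1
Confirm numerically:
  x=-5.696: |R|=0.71140 <1
  x=-4.809: |R|=0.04541 <1
  x=-2.807: |R|=0.49379 <1
  x=-6.365: |R|=1.38720 >1
  x=-6.201: |R|=1.20773 >1
So |R|<1 on (-6.0000, 0).

(-6.0000,0); λ=-3 ⇒ h* = (6)/3 = 2.0000.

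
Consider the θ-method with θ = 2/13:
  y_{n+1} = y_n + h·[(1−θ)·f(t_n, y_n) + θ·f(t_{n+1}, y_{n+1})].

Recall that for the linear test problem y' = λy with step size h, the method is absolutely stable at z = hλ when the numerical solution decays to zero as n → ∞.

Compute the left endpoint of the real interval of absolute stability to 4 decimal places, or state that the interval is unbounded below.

On y'=λy, z=hλ:
  y_{n+1} = y_n + z·[11/13·y_n + 2/13·y_{n+1}] ⇒ (1 − 2/13z)y_{n+1} = (1 + 11/13z)y_n
  R(z) = (1 + 11/13z)/(1 − 2/13z).

Find x<0 with |R(x)|<1.
x=-0.79: |R|=0.2956
R=−1: 1+11/13x = −1+2/13x ⇒ -9/13x=2 ⇒ x=2/(-9/13)=-2.8889
Confirm numerically:
  x=-2.760: |R|=0.93737 <1
  x=-2.101: |R|=0.58778 <1
  x=-1.746: |R|=0.37630 <1
  x=-1.567: |R|=0.26261 <1
  x=-3.440: |R|=1.24950 >1
  x=-3.000: |R|=1.05263 >1
  x=-2.924: |R|=1.01677 >1
So |R|<1 on (-2.8889, 0).

left endpoint -2.8889.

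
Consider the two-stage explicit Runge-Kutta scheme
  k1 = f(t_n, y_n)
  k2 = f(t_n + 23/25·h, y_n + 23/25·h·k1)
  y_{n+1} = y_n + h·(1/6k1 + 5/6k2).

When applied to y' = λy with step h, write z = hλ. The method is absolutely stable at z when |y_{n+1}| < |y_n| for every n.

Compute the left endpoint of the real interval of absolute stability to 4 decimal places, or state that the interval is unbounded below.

Set f=λy, z=hλ:
  k1=λy_n ⇒ h·k1=z·y_n;  k2=λ(1+23/25z)y_n ⇒ h·k2=z(1+23/25z)y_n
  y_{n+1}/y_n = 1 + 1/6z + 5/6z(1+23/25z) = 1 + z + 23/30z²
  R(z) = 1 + z + 23/30z².

Find x<0 with |R(x)|<1.
x=-0.78: |R|=0.6864
R=1: x+23/30x²=0 ⇒ x=−30/23=-1.3043; min R=1−1/(4·23/30)=0.6739>−1
Confirm numerically:
  x=-1.164: |R|=0.87475 <1
  x=-1.090: |R|=0.82088 <1
  x=-1.078: |R|=0.81293 <1
  x=-0.603: |R|=0.67577 <1
  x=-1.719: |R|=1.54647 >1
  x=-1.697: |R|=1.51085 >1
  x=-1.655: |R|=1.44492 >1
Stable set (-1.3043, 0).

z* = -1.3043.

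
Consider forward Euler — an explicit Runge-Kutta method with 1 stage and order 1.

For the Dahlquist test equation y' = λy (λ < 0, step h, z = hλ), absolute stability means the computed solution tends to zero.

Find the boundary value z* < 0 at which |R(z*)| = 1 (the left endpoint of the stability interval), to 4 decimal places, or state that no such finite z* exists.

left endpoint -2.0000.

With y'=λy (z=hλ):
  order 1, 1-stage ⇒ R(z)=1+z
  (e.g. R(-0.67)=0.33000, |R|=0.33000)

Solve |R(x)|<1 on ℝ⁻.
x=-0.67: |R|=0.3300
|R(-1.97)|=0.9700 |R(-1.89)|=0.8900 |R(-0.71)|=0.2900
Bisect:
  x_lo=-2.7749 |R|=1.7749  x_hi=-0.1419 |R|=0.8581
  mid=-1.45841 |R|=0.45841 →hi
  mid=-2.11667 |R|=1.11667 →lo
  mid=-1.78754 |R|=0.78754 →hi
  mid=-1.95210 |R|=0.95210 →hi
  mid=-2.03438 |R|=1.03438 →lo
  mid=-1.99324 |R|=0.99324 →hi
  mid=-2.01381 |R|=1.01381 →lo
  ...
  [-2.00015,-1.99999] ⇒ x*=-2.0000
Interval (-2.0000, 0).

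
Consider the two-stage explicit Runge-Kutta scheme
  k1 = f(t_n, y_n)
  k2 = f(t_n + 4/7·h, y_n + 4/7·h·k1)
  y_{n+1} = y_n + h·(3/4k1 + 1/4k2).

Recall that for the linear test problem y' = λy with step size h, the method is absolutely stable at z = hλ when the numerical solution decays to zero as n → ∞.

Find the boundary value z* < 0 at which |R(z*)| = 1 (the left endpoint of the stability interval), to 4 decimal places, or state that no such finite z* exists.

With y'=λy (z=hλ):
  k1=λy_n ⇒ h·k1=z·y_n;  k2=λ(1+4/7z)y_n ⇒ h·k2=z(1+4/7z)y_n
  y_{n+1}/y_n = 1 + 3/4z + 1/4z(1+4/7z) = 1 + z + 1/7z²
  Hence R(z) = 1 + z + 1/7z².

Need |R(x)|<1, x<0.
x=-1.43: |R|=0.1379
R=1: x+1/7x²=0 ⇒ x=−7=-7.0000; min R=1−1/(4·1/7)=-0.7500>−1
Confirm numerically:
  x=-5.280: |R|=0.29737 <1
  x=-5.110: |R|=0.37970 <1
  x=-5.059: |R|=0.40279 <1
  x=-4.055: |R|=0.70600 <1
  x=-7.293: |R|=1.30526 >1
  x=-7.200: |R|=1.20571 >1
So |R|<1 on (-7.0000, 0).

z* = -7.0000.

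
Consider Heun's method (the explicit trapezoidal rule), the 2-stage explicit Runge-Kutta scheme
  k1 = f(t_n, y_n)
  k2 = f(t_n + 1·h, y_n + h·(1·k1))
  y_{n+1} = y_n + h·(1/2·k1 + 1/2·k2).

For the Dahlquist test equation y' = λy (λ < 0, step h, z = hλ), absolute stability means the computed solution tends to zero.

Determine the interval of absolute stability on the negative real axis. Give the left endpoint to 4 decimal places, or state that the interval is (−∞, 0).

With y'=λy (z=hλ):
  order 2, 2-stage ⇒ R(z)=1+z+z^2/2
  (e.g. R(-0.35)=0.71125, |R|=0.71125)

Boundary: |R(x)|=1, x<0.
x=-0.35: |R|=0.7113
|R(-1.98)|=0.9802 |R(-1.86)|=0.8698 |R(-1.78)|=0.8042
Bisect:
  x_lo=-2.6622 |R|=1.8814  x_hi=-0.2253 |R|=0.8001
  mid=-1.44374 |R|=0.59845 →hi
  mid=-2.05295 |R|=1.05435 →lo
  mid=-1.74835 |R|=0.78001 →hi
  mid=-1.90065 |R|=0.90559 →hi
  mid=-1.97680 |R|=0.97707 →hi
  mid=-2.01488 |R|=1.01499 →lo
  mid=-1.99584 |R|=0.99585 →hi
  mid=-2.00536 |R|=1.00537 →lo
  mid=-2.00060 |R|=1.00060 →lo
  ...
  [-2.00000,-1.99985] ⇒ x*=-2.0000
So |R|<1 on (-2.0000, 0).

(-2.0000, 0).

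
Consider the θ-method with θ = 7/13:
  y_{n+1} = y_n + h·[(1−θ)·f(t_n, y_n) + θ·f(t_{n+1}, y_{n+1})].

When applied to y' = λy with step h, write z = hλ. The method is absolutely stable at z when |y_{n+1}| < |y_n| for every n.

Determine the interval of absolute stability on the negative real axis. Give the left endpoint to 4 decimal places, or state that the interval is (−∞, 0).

unbounded; (−∞, 0).

With y'=λy (z=hλ):
  y_{n+1} = y_n + z·[6/13·y_n + 7/13·y_{n+1}] ⇒ (1 − 7/13z)y_{n+1} = (1 + 6/13z)y_n
  so R(z) = (1 + 6/13z)/(1 − 7/13z).

Solve |R(x)|<1 on ℝ⁻.
x=-1.61: |R|=0.1376
x=-2: |R|=0.0370
x=-10: |R|=0.5663
x=-100: |R|=0.8233
θ=7/13≥1/2 ⇒ |1+6/13x|<|1−7/13x| ∀x<0 ⇒ stable on all of ℝ⁻.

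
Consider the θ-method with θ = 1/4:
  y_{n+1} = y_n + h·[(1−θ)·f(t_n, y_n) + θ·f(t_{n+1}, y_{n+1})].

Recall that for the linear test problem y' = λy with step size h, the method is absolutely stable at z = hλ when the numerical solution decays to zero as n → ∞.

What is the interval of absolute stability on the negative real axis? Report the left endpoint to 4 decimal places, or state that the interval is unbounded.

(-4.0000, 0).

With y'=λy (z=hλ):
  y_{n+1} = y_n + z·[3/4·y_n + 1/4·y_{n+1}] ⇒ (1 − 1/4z)y_{n+1} = (1 + 3/4z)y_n
  R(z) = (1 + 3/4z)/(1 − 1/4z).

Need |R(x)|<1, x<0.
x=-0.64: |R|=0.4483
R=−1: 1+3/4x = −1+1/4x ⇒ -1/2x=2 ⇒ x=2/(-1/2)=-4.0000
Confirm numerically:
  x=-3.431: |R|=0.84686 <1
  x=-2.906: |R|=0.68317 <1
  x=-2.149: |R|=0.39795 <1
  x=-4.558: |R|=1.13040 >1
  x=-4.507: |R|=1.11920 >1
  x=-4.403: |R|=1.09592 >1
Interval (-4.0000, 0).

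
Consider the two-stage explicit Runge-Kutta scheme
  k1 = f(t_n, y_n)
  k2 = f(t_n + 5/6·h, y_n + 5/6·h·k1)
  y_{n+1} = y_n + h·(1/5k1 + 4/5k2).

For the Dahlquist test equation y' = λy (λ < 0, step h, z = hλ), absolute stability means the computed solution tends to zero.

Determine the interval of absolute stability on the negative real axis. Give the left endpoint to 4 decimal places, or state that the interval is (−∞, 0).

z∈(-1.5000,0).

With y'=λy (z=hλ):
  k1=λy_n ⇒ h·k1=z·y_n;  k2=λ(1+5/6z)y_n ⇒ h·k2=z(1+5/6z)y_n
  y_{n+1}/y_n = 1 + 1/5z + 4/5z(1+5/6z) = 1 + z + 2/3z²
  ⇒ R(z) = 1 + z + 2/3z².

Need |R(x)|<1, x<0.
x=-1.5: |R|=1.0000
R=1: x+2/3x²=0 ⇒ x=−3/2=-1.5000; min R=1−1/(4·2/3)=0.6250>−1
Confirm numerically:
  x=-1.408: |R|=0.91364 <1
  x=-0.854: |R|=0.63221 <1
  x=-0.755: |R|=0.62502 <1
  x=-0.723: |R|=0.62549 <1
  x=-2.025: |R|=1.70875 >1
  x=-1.671: |R|=1.19049 >1
So |R|<1 on (-1.5000, 0).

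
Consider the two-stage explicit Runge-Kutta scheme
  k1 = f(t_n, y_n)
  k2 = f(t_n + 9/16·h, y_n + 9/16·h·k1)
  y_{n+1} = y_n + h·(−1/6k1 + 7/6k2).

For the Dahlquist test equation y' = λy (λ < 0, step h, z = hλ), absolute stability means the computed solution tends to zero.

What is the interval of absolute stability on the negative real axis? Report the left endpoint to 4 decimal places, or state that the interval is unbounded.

z∈(-1.5238,0).

Set f=λy, z=hλ:
  k1=λy_n ⇒ h·k1=z·y_n;  k2=λ(1+9/16z)y_n ⇒ h·k2=z(1+9/16z)y_n
  y_{n+1}/y_n = 1 − 1/6z + 7/6z(1+9/16z) = 1 + z + 21/32z²
  R(z) = 1 + z + 21/32z².

Need |R(x)|<1, x<0.
x=-1.76: |R|=1.2728
R=1: x+21/32x²=0 ⇒ x=−32/21=-1.5238; min R=1−1/(4·21/32)=0.6190>−1
Confirm numerically:
  x=-1.393: |R|=0.88042 <1
  x=-1.282: |R|=0.79656 <1
  x=-1.174: |R|=0.73049 <1
  x=-0.661: |R|=0.62573 <1
  x=-1.936: |R|=1.52369 >1
  x=-1.839: |R|=1.38039 >1
Interval (-1.5238, 0).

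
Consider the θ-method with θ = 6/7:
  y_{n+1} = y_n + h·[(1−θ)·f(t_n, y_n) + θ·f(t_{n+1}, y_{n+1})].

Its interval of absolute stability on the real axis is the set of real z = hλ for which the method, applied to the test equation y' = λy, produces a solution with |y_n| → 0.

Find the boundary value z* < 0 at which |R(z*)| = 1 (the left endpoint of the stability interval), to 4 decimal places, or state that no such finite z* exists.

interval (−∞, 0).

On y'=λy, z=hλ:
  y_{n+1} = y_n + z·[1/7·y_n + 6/7·y_{n+1}] ⇒ (1 − 6/7z)y_{n+1} = (1 + 1/7z)y_n
  R(z) = (1 + 1/7z)/(1 − 6/7z).

Solve |R(x)|<1 on ℝ⁻.
x=-1.1: |R|=0.4338
x=-2: |R|=0.2632
x=-10: |R|=0.0448
x=-100: |R|=0.1532
θ=6/7≥1/2 ⇒ |1+1/7x|<|1−6/7x| ∀x<0 ⇒ stable on all of ℝ⁻.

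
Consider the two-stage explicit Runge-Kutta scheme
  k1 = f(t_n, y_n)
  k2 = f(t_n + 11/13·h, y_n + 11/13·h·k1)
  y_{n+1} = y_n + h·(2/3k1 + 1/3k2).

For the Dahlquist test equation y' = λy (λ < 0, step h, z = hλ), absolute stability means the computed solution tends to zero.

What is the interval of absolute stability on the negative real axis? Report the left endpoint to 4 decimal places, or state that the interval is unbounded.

z∈(-3.5455,0).

Set f=λy, z=hλ:
  k1=λy_n ⇒ h·k1=z·y_n;  k2=λ(1+11/13z)y_n ⇒ h·k2=z(1+11/13z)y_n
  y_{n+1}/y_n = 1 + 2/3z + 1/3z(1+11/13z) = 1 + z + 11/39z²
  R(z) = 1 + z + 11/39z².

Boundary: |R(x)|=1, x<0.
x=-0.34: |R|=0.6926
R=1: x+11/39x²=0 ⇒ x=−39/11=-3.5455; min R=1−1/(4·11/39)=0.1136>−1
Confirm numerically:
  x=-3.057: |R|=0.57884 <1
  x=-2.522: |R|=0.27198 <1
  x=-2.175: |R|=0.15928 <1
  x=-3.770: |R|=1.23877 >1
  x=-3.623: |R|=1.07924 >1
So |R|<1 on (-3.5455, 0).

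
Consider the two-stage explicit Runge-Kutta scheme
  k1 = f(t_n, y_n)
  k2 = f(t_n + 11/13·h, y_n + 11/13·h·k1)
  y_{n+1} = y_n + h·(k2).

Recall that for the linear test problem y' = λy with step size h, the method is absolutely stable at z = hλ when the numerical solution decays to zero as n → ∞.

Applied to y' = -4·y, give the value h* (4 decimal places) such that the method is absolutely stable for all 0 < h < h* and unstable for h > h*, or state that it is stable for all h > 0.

With y'=λy (z=hλ):
  k1=λy_n ⇒ h·k1=z·y_n;  k2=λ(1+11/13z)y_n ⇒ h·k2=z(1+11/13z)y_n
  y_{n+1}/y_n = 1 + z(1+11/13z) = 1 + z + 11/13z²
  Hence R(z) = 1 + z + 11/13z².

Need |R(x)|<1, x<0.
x=-1.72: |R|=1.7833
R=1: x+11/13x²=0 ⇒ x=−13/11=-1.1818; min R=1−1/(4·11/13)=0.7045>−1
Confirm numerically:
  x=-0.790: |R|=0.73808 <1
  x=-0.734: |R|=0.72187 <1
  x=-0.651: |R|=0.70760 <1
  x=-0.560: |R|=0.70535 <1
  x=-1.600: |R|=1.56615 >1
  x=-1.505: |R|=1.41156 >1
  x=-1.495: |R|=1.39618 >1
So |R|<1 on (-1.1818, 0).

(-1.1818,0); λ=-4 ⇒ h* = (13/11)/4 = 0.2955.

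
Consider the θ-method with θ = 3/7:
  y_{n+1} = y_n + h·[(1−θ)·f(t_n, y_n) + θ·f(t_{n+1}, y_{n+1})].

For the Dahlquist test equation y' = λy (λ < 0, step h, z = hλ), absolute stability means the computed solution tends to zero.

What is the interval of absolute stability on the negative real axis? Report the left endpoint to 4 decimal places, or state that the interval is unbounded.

Set f=λy, z=hλ:
  y_{n+1} = y_n + z·[4/7·y_n + 3/7·y_{n+1}] ⇒ (1 − 3/7z)y_{n+1} = (1 + 4/7z)y_n
  Hence R(z) = (1 + 4/7z)/(1 − 3/7z).

Solve |R(x)|<1 on ℝ⁻.
x=-0.68: |R|=0.4735
R=−1: 1+4/7x = −1+3/7x ⇒ -1/7x=2 ⇒ x=2/(-1/7)=-14.0000
Confirm numerically:
  x=-9.958: |R|=0.89038 <1
  x=-9.108: |R|=0.85748 <1
  x=-8.193: |R|=0.81611 <1
  x=-5.951: |R|=0.67614 <1
  x=-14.179: |R|=1.00361 >1
  x=-14.030: |R|=1.00061 >1
Stable set (-14.0000, 0).

z∈(-14.0000,0).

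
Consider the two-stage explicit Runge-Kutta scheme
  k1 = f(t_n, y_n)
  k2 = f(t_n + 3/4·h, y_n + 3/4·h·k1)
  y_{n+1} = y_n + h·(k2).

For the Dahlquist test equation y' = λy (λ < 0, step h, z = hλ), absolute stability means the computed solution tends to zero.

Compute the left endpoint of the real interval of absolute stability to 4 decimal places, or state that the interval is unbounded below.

Test eqn y'=λy, z=hλ:
  k1=λy_n ⇒ h·k1=z·y_n;  k2=λ(1+3/4z)y_n ⇒ h·k2=z(1+3/4z)y_n
  y_{n+1}/y_n = 1 + z(1+3/4z) = 1 + z + 3/4z²
  Hence R(z) = 1 + z + 3/4z².

Boundary: |R(x)|=1, x<0.
x=-1.68: |R|=1.4368
R=1: x+3/4x²=0 ⇒ x=−4/3=-1.3333; min R=1−1/(4·3/4)=0.6667>−1
Confirm numerically:
  x=-1.023: |R|=0.76190 <1
  x=-0.831: |R|=0.68692 <1
  x=-0.580: |R|=0.67230 <1
  x=-1.787: |R|=1.60803 >1
  x=-1.756: |R|=1.55665 >1
  x=-1.361: |R|=1.02824 >1
So |R|<1 on (-1.3333, 0).

left endpoint -1.3333.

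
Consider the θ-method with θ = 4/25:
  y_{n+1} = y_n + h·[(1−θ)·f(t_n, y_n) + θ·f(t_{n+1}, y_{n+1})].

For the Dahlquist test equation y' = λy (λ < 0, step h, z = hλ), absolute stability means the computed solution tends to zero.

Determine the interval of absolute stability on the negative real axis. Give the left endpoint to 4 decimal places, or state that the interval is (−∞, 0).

With y'=λy (z=hλ):
  y_{n+1} = y_n + z·[21/25·y_n + 4/25·y_{n+1}] ⇒ (1 − 4/25z)y_{n+1} = (1 + 21/25z)y_n
  Hence R(z) = (1 + 21/25z)/(1 − 4/25z).

Need |R(x)|<1, x<0.
x=-1.25: |R|=0.0417
R=−1: 1+21/25x = −1+4/25x ⇒ -17/25x=2 ⇒ x=2/(-17/25)=-2.9412
Confirm numerically:
  x=-2.854: |R|=0.95930 <1
  x=-2.401: |R|=0.73463 <1
  x=-1.840: |R|=0.42151 <1
  x=-1.549: |R|=0.24135 <1
  x=-3.535: |R|=1.25792 >1
  x=-3.171: |R|=1.10368 >1
Interval (-2.9412, 0).

(-2.9412, 0).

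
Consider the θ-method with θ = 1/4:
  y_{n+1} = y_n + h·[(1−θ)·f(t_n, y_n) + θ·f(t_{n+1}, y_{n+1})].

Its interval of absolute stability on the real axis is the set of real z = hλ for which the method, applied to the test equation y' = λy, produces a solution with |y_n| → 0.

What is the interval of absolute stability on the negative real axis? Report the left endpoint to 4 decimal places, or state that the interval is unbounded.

With y'=λy (z=hλ):
  y_{n+1} = y_n + z·[3/4·y_n + 1/4·y_{n+1}] ⇒ (1 − 1/4z)y_{n+1} = (1 + 3/4z)y_n
  so R(z) = (1 + 3/4z)/(1 − 1/4z).

Boundary: |R(x)|=1, x<0.
x=-1.5: |R|=0.0909
R=−1: 1+3/4x = −1+1/4x ⇒ -1/2x=2 ⇒ x=2/(-1/2)=-4.0000
Confirm numerically:
  x=-3.587: |R|=0.89113 <1
  x=-3.416: |R|=0.84250 <1
  x=-1.778: |R|=0.23088 <1
  x=-4.498: |R|=1.11720 >1
  x=-4.365: |R|=1.08727 >1
  x=-4.208: |R|=1.05068 >1
Interval (-4.0000, 0).

z∈(-4.0000,0).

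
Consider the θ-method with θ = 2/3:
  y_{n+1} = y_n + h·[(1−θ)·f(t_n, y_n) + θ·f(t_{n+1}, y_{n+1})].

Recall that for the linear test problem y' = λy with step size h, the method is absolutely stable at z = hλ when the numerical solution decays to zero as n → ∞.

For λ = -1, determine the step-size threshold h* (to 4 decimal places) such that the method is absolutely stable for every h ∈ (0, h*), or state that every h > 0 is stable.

unbounded; (−∞, 0). Any h>0 works for λ=-1.

Test eqn y'=λy, z=hλ:
  y_{n+1} = y_n + z·[1/3·y_n + 2/3·y_{n+1}] ⇒ (1 − 2/3z)y_{n+1} = (1 + 1/3z)y_n
  ⇒ R(z) = (1 + 1/3z)/(1 − 2/3z).

Solve |R(x)|<1 on ℝ⁻.
x=-1.5: |R|=0.2500
x=-2: |R|=0.1429
x=-10: |R|=0.3043
x=-100: |R|=0.4778
θ=2/3≥1/2 ⇒ |1+1/3x|<|1−2/3x| ∀x<0 ⇒ stable on all of ℝ⁻.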